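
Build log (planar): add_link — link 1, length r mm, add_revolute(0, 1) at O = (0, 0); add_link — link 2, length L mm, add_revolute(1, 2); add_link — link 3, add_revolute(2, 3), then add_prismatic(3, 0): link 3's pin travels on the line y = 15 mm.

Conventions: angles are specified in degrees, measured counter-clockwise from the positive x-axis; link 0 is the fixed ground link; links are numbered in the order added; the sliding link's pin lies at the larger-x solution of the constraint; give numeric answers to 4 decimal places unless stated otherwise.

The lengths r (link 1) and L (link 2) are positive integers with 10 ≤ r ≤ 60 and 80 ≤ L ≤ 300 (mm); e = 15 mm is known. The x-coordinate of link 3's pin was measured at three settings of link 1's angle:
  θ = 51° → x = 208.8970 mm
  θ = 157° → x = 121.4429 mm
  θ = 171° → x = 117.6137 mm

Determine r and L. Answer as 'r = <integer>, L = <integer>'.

constraint per measurement: (x − r cos θ)² + (r sin θ − e)² = L²
subtracting the θ₁ and θ₂ equations cancels the r² and L² terms:
r = (x₁² − x₂²) / (2[(x₁cos θ₁ + e sin θ₁) − (x₂cos θ₂ + e sin θ₂)]) = 58.0000 → r = 58
L² = (x₁ − r cos θ₁)² + (r sin θ₁ − e)² = 30624.9982 → L = 175.0000 → L = 175
check at θ₃=171°: x = 117.6137 (printed 117.6137) ✓

r = 58, L = 175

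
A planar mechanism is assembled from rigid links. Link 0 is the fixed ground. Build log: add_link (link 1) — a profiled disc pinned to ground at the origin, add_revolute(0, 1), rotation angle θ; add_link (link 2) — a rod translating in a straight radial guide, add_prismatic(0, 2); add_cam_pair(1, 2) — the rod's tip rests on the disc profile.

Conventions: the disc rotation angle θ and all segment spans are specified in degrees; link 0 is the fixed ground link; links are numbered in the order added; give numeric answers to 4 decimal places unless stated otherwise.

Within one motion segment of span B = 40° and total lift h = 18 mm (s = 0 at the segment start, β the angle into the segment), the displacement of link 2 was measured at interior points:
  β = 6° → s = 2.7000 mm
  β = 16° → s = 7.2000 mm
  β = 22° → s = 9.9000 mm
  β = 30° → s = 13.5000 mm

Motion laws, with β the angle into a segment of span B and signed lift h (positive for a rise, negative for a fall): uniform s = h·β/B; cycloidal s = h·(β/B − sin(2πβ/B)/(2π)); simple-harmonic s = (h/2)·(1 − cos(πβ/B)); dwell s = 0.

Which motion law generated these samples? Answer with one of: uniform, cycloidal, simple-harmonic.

candidates at β/B = r: uniform s = h·r (linear in β); cycloidal s = h·(r − sin(2πr)/(2π)); simple-harmonic s = (h/2)(1 − cos(πr))
β=6°: printed 2.7000 | uniform 2.7000, cycloidal 0.3823, simple-harmonic 0.9809
β=16°: printed 7.2000 | uniform 7.2000, cycloidal 5.5161, simple-harmonic 6.2188
β=22°: printed 9.9000 | uniform 9.9000, cycloidal 10.7853, simple-harmonic 10.4079
β=30°: printed 13.5000 | uniform 13.5000, cycloidal 16.3648, simple-harmonic 15.3640
only one law matches every sample → uniform

uniform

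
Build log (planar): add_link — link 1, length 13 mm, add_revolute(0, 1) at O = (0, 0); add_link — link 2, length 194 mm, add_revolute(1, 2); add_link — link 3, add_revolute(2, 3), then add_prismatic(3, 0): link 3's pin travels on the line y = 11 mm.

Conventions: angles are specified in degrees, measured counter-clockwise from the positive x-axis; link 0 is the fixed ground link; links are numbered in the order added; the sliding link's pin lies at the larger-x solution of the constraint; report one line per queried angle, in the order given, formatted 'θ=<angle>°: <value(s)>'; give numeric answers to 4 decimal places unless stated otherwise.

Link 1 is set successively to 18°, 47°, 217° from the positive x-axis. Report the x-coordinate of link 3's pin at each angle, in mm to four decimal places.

geometry: r = 13 mm, L = 194 mm, e = 11 mm
θ=18°: crank pin P = (r cos θ, r sin θ) = (12.363735, 4.017221)
θ=18°: h = r sin θ − e = 4.017221 − 11 = -6.982779
θ=18°: x = r cos θ + √(L² − h²) = 12.363735 + 193.874291 = 206.238026
θ=47°: crank pin P = (r cos θ, r sin θ) = (8.865979, 9.507598)
θ=47°: h = r sin θ − e = 9.507598 − 11 = -1.492402
θ=47°: x = r cos θ + √(L² − h²) = 8.865979 + 193.994260 = 202.860238
θ=217°: crank pin P = (r cos θ, r sin θ) = (-10.382262, -7.823595)
θ=217°: h = r sin θ − e = -7.823595 − 11 = -18.823595
θ=217°: x = r cos θ + √(L² − h²) = -10.382262 + 193.084625 = 182.702363

θ=18°: 206.2380
θ=47°: 202.8602
θ=217°: 182.7024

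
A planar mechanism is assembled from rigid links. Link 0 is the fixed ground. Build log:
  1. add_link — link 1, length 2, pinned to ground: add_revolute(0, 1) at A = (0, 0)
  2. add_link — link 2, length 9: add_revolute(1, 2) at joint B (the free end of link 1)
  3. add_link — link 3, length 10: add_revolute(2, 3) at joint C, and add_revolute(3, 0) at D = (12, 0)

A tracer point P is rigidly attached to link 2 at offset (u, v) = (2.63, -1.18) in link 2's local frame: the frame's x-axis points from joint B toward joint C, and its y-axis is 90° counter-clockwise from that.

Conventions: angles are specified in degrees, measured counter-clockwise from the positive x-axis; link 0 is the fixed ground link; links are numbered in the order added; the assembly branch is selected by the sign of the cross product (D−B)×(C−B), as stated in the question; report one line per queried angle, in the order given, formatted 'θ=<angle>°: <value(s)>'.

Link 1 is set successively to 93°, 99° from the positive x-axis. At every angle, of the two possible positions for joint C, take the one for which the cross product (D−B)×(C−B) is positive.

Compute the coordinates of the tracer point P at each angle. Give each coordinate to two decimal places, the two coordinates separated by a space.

A=(0,0), D=(12.00,0)
θ=93°: B = A + 2.00·(cos93°, sin93°) = (-0.1047, 1.9973)
θ=93°: |BD| = 12.2683
θ=93°: circle(B,9.00) ∩ circle(D,10.00): a=5.3598, h=7.2300
θ=93°:   candidates: C₊=(6.3607,8.2582) cross=88.700; C₋=(4.0066,-6.0088) cross=-88.700
θ=93°:   branch + wants cross > 0 → take C=(6.3607,8.2582) (cross=88.700)
θ=93°: ex = (C−B)/|BC| = (0.7184,0.6957); ey = (-0.6957,0.7184)
θ=93°: P = B + 2.63·ex + -1.18·ey = (2.6055,2.9792)
θ=99°: B = A + 2.00·(cos99°, sin99°) = (-0.3129, 1.9754)
θ=99°: |BD| = 12.4703
θ=99°: circle(B,9.00) ∩ circle(D,10.00): a=5.4734, h=7.1444
θ=99°:   candidates: C₊=(6.2231,8.1626) cross=89.093; C₋=(3.9597,-5.9458) cross=-89.093
θ=99°:   branch + wants cross > 0 → take C=(6.2231,8.1626) (cross=89.093)
θ=99°: ex = (C−B)/|BC| = (0.7262,0.6875); ey = (-0.6875,0.7262)
θ=99°: P = B + 2.63·ex + -1.18·ey = (2.4083,2.9265)

θ=93°: 2.61 2.98
θ=99°: 2.41 2.93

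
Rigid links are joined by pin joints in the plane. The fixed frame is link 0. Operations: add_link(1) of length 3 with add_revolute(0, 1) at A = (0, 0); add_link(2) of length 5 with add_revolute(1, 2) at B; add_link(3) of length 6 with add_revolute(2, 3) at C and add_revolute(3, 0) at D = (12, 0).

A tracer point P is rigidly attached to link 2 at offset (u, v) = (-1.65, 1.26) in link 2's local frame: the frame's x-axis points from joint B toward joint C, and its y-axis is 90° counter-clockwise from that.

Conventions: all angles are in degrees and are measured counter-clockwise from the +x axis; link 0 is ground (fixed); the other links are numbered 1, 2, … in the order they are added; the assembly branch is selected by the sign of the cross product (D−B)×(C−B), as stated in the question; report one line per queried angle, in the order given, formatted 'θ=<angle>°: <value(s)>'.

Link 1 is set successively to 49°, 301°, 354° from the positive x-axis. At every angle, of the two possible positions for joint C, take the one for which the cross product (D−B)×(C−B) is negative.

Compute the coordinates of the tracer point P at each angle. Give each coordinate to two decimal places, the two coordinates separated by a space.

A=(0,0), D=(12.00,0)
θ=49°: B = A + 3.00·(cos49°, sin49°) = (1.9682, 2.2641)
θ=49°: |BD| = 10.2842
θ=49°: circle(B,5.00) ∩ circle(D,6.00): a=4.6073, h=1.9424
θ=49°:   candidates: C₊=(6.8900,3.1446) cross=19.976; C₋=(6.0348,-0.6450) cross=-19.976
θ=49°:   branch - wants cross < 0 → take C=(6.0348,-0.6450) (cross=-19.976)
θ=49°: ex = (C−B)/|BC| = (0.8133,-0.5818); ey = (0.5818,0.8133)
θ=49°: P = B + -1.65·ex + 1.26·ey = (1.3593,4.2489)
θ=301°: B = A + 3.00·(cos301°, sin301°) = (1.5451, -2.5715)
θ=301°: |BD| = 10.7665
θ=301°: circle(B,5.00) ∩ circle(D,6.00): a=4.8724, h=1.1224
θ=301°:   candidates: C₊=(6.0084,-0.3179) cross=12.084; C₋=(6.5446,-2.4977) cross=-12.084
θ=301°:   branch - wants cross < 0 → take C=(6.5446,-2.4977) (cross=-12.084)
θ=301°: ex = (C−B)/|BC| = (0.9999,0.0148); ey = (-0.0148,0.9999)
θ=301°: P = B + -1.65·ex + 1.26·ey = (-0.1233,-1.3360)
θ=354°: B = A + 3.00·(cos354°, sin354°) = (2.9836, -0.3136)
θ=354°: |BD| = 9.0219
θ=354°: circle(B,5.00) ∩ circle(D,6.00): a=3.9013, h=3.1273
θ=354°:   candidates: C₊=(6.7738,2.9474) cross=28.214; C₋=(6.9912,-3.3034) cross=-28.214
θ=354°:   branch - wants cross < 0 → take C=(6.9912,-3.3034) (cross=-28.214)
θ=354°: ex = (C−B)/|BC| = (0.8015,-0.5980); ey = (0.5980,0.8015)
θ=354°: P = B + -1.65·ex + 1.26·ey = (2.4145,1.6830)

θ=49°: 1.36 4.25
θ=301°: -0.12 -1.34
θ=354°: 2.41 1.68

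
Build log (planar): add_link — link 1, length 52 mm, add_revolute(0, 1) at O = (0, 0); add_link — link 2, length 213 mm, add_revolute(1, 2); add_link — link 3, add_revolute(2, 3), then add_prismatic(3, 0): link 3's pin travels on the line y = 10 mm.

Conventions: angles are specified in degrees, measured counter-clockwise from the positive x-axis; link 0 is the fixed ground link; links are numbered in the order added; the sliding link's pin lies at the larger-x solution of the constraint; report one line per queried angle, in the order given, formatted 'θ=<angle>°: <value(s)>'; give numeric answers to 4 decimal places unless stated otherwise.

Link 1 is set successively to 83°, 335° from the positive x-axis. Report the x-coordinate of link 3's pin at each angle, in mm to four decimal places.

geometry: r = 52 mm, L = 213 mm, e = 10 mm
θ=83°: crank pin P = (r cos θ, r sin θ) = (6.337206, 51.612400)
θ=83°: h = r sin θ − e = 51.612400 − 10 = 41.612400
θ=83°: x = r cos θ + √(L² − h²) = 6.337206 + 208.895687 = 215.232893
θ=335°: crank pin P = (r cos θ, r sin θ) = (47.128005, -21.976150)
θ=335°: h = r sin θ − e = -21.976150 − 10 = -31.976150
θ=335°: x = r cos θ + √(L² − h²) = 47.128005 + 210.586148 = 257.714153

θ=83°: 215.2329
θ=335°: 257.7142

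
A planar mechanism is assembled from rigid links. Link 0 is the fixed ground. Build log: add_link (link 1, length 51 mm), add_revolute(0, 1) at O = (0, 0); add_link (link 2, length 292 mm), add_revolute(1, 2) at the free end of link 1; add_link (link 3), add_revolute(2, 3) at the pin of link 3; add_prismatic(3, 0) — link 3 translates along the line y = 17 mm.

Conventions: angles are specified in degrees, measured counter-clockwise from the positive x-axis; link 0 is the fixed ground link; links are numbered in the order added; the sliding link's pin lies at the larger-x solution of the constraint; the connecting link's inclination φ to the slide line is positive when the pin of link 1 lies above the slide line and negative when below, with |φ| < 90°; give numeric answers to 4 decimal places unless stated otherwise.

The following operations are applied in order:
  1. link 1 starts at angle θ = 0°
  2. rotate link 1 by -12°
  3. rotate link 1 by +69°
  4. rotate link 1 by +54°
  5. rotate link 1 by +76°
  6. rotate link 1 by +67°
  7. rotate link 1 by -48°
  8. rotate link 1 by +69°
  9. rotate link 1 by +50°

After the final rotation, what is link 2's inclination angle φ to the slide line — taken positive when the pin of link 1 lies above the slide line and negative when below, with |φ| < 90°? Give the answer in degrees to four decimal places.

geometry: r = 51 mm, L = 292 mm, e = 17 mm; θ starts at 0°
rotate link 1 by -12°: θ ← 0° -12° = -12°
rotate link 1 by +69°: θ ← -12° +69° = 57°
rotate link 1 by +54°: θ ← 57° +54° = 111°
rotate link 1 by +76°: θ ← 111° +76° = 187°
rotate link 1 by +67°: θ ← 187° +67° = 254°
rotate link 1 by -48°: θ ← 254° -48° = 206°
rotate link 1 by +69°: θ ← 206° +69° = 275°
rotate link 1 by +50°: θ ← 275° +50° = 325°
h = r sin θ − e = -29.252398 − 17 = -46.252398
sin φ = h / L = -46.252398 / 292 = -0.15839862
φ = arcsin(-0.15839862) = -9.113959°

-9.1140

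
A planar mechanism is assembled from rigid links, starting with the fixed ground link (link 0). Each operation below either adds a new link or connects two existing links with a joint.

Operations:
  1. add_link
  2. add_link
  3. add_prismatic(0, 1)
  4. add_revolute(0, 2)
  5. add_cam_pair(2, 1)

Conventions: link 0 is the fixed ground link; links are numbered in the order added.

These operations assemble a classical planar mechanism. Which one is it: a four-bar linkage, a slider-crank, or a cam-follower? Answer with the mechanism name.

links: 3 (incl. ground); joints: 1 revolute, 1 prismatic, 1 higher (cam) pair, forming one closed loop
3 links, revolute + prismatic + higher pair in one loop → cam-follower

cam-follower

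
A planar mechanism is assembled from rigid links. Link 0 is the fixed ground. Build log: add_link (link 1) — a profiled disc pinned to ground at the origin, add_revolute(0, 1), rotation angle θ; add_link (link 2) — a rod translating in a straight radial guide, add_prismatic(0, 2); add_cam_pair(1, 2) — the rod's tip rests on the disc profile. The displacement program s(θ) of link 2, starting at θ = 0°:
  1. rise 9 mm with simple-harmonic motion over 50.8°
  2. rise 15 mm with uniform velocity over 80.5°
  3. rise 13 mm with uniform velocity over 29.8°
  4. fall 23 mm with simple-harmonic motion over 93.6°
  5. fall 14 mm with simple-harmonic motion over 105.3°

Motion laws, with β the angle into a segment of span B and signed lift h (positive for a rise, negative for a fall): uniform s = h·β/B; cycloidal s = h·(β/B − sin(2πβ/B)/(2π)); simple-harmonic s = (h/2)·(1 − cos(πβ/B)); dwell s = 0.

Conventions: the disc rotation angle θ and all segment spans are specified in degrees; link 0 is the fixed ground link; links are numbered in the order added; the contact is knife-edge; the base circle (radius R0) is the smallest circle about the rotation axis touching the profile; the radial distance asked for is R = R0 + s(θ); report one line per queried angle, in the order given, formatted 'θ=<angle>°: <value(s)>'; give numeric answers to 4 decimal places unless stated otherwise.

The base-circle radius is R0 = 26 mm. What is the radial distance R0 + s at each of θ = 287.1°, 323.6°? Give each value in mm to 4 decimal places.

seg 1 [0°–50.8°] simple-harmonic, h=9: full span → s += 9 → s = 9.0000
seg 2 [50.8°–131.3°] uniform, h=15: full span → s += 15 → s = 24.0000
seg 3 [131.3°–161.1°] uniform, h=13: full span → s += 13 → s = 37.0000
seg 4 [161.1°–254.7°] simple-harmonic, h=-23: full span → s += -23 → s = 14.0000
seg 5 [254.7°–360°] simple-harmonic, h=-14: θ=287.1° here. β=32.4, B=105.3. -14/2·(1 − cos(π·0.3077)) = -3.0235 → s = 10.9765
seg 5 [254.7°–360°] simple-harmonic, h=-14: θ=323.6° here. β=68.9, B=105.3. -14/2·(1 − cos(π·0.6543)) = -10.2623 → s = 3.7377
θ=287.1°: R = R0 + s = 26 + 10.9765 = 36.9765
θ=323.6°: R = R0 + s = 26 + 3.7377 = 29.7377

θ=287.1°: 36.9765
θ=323.6°: 29.7377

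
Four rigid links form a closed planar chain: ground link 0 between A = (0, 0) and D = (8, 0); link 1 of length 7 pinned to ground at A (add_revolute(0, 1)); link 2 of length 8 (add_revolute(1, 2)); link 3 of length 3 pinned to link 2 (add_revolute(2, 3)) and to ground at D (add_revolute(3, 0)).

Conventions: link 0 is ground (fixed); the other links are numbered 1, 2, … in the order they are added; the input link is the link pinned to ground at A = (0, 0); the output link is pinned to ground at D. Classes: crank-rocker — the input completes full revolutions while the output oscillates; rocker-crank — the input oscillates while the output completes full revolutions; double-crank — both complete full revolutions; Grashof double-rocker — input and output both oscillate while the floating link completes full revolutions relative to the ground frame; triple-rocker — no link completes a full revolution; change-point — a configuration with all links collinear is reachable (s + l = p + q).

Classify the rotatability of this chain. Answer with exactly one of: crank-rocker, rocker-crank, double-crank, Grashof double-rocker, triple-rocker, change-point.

lengths: ground=8, input=7, coupler=8, output=3
sorted: s=3 (shortest), l=8 (longest), p+q=15
s + l = 11 vs p + q = 15
s + l < p + q (Grashof) with shortest = output link → rocker-crank

rocker-crank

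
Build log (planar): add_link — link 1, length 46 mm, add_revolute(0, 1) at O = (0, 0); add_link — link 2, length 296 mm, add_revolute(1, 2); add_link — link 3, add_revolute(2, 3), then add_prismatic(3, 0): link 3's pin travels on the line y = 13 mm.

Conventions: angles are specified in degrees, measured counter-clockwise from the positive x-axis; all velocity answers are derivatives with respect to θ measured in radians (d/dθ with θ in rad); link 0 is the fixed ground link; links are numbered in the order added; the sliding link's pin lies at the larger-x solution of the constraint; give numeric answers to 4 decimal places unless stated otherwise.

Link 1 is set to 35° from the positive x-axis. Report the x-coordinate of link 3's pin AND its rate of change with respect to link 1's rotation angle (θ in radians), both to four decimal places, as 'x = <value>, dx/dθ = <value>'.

geometry: r = 46 mm, L = 296 mm, e = 13 mm
crank pin P = (r cos θ, r sin θ) = (37.680994, 26.384516)
h = r sin θ − e = 26.384516 − 13 = 13.384516
x = r cos θ + √(L² − h²) = 37.680994 + 295.697235 = 333.378229
dx/dθ = −r sin θ − h·r cos θ/√(L² − h²) (θ in radians; h = 13.384516) = -28.090118

x = 333.3782, dx/dθ = -28.0901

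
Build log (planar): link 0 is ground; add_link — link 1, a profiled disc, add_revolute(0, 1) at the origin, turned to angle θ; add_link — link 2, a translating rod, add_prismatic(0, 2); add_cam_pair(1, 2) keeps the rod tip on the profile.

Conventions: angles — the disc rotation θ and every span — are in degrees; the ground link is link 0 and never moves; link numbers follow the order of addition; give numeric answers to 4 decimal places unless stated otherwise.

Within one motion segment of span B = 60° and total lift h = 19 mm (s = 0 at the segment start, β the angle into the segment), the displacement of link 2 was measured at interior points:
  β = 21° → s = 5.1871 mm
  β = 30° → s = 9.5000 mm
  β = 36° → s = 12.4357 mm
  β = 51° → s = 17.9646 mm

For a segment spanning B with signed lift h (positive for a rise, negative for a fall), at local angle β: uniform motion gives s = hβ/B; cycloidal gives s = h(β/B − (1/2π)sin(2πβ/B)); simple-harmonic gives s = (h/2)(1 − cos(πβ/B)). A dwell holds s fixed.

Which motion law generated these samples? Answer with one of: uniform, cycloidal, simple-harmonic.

candidates at β/B = r: uniform s = h·r (linear in β); cycloidal s = h·(r − sin(2πr)/(2π)); simple-harmonic s = (h/2)(1 − cos(πr))
β=21°: printed 5.1871 | uniform 6.6500, cycloidal 4.2036, simple-harmonic 5.1871
β=30°: printed 9.5000 | uniform 9.5000, cycloidal 9.5000, simple-harmonic 9.5000
β=36°: printed 12.4357 | uniform 11.4000, cycloidal 13.1774, simple-harmonic 12.4357
β=51°: printed 17.9646 | uniform 16.1500, cycloidal 18.5964, simple-harmonic 17.9646
only one law matches every sample → simple-harmonic

simple-harmonic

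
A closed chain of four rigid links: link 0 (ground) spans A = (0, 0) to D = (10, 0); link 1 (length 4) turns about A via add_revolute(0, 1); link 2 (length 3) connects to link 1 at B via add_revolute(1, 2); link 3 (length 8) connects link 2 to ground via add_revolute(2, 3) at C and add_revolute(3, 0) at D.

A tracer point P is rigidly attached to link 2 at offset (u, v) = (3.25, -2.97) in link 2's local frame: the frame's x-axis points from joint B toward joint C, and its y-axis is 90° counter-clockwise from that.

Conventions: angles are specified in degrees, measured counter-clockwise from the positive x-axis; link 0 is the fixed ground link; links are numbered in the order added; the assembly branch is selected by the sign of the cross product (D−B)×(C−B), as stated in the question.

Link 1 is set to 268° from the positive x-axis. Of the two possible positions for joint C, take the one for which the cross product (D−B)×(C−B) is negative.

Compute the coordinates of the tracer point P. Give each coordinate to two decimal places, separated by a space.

A=(0,0), D=(10.00,0)
B = A + 4.00·(cos268°, sin268°) = (-0.1396, -3.9976)
|BD| = 10.8992
circle(B,3.00) ∩ circle(D,8.00): a=2.9265, h=0.6602
  candidates: C₊=(2.3408,-2.3100) cross=7.195; C₋=(2.8251,-3.5384) cross=-7.195
  branch - wants cross < 0 → take C=(2.8251,-3.5384) (cross=-7.195)
ex = (C−B)/|BC| = (0.9882,0.1531); ey = (-0.1531,0.9882)
P = B + 3.25·ex + -2.97·ey = (3.5267,-6.4351)

3.53 -6.44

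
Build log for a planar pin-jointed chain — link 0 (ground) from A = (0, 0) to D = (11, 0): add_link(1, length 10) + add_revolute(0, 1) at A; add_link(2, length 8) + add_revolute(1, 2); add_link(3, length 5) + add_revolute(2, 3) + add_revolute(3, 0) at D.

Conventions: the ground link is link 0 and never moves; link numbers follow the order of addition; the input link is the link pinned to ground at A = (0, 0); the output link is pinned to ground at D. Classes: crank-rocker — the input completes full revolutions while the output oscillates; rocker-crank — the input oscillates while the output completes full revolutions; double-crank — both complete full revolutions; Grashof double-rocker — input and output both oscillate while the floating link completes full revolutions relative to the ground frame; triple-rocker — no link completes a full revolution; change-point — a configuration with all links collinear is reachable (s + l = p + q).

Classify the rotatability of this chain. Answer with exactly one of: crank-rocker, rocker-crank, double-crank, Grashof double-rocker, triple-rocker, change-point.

lengths: ground=11, input=10, coupler=8, output=5
sorted: s=5 (shortest), l=11 (longest), p+q=18
s + l = 16 vs p + q = 18
s + l < p + q (Grashof) with shortest = output link → rocker-crank

rocker-crank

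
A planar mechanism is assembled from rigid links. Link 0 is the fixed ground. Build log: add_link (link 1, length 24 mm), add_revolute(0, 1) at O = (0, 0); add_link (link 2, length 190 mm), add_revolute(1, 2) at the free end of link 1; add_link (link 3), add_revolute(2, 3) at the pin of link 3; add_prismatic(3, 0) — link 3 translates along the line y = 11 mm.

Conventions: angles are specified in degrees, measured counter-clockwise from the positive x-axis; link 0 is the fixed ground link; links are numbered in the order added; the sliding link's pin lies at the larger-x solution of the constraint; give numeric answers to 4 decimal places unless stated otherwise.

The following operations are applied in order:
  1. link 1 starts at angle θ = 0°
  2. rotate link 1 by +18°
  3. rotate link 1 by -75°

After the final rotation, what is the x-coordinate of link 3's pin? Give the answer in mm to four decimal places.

geometry: r = 24 mm, L = 190 mm, e = 11 mm; θ starts at 0°
rotate link 1 by +18°: θ ← 0° +18° = 18°
rotate link 1 by -75°: θ ← 18° -75° = -57°
crank pin P = (r cos θ, r sin θ) = (13.071337, -20.128094)
h = r sin θ − e = -20.128094 − 11 = -31.128094
x = r cos θ + √(L² − h²) = 13.071337 + 187.432766 = 200.504103

200.5041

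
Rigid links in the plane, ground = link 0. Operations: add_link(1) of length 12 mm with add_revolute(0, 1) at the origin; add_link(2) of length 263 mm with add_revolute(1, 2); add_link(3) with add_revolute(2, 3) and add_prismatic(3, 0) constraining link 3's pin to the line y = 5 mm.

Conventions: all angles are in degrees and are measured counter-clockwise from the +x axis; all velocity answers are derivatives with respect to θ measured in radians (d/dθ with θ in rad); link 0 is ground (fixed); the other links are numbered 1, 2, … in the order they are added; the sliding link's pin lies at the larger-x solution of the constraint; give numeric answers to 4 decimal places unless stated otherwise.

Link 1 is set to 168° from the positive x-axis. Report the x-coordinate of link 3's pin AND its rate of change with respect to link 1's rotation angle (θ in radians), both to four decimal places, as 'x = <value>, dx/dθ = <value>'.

geometry: r = 12 mm, L = 263 mm, e = 5 mm
crank pin P = (r cos θ, r sin θ) = (-11.737771, 2.494940)
h = r sin θ − e = 2.494940 − 5 = -2.505060
x = r cos θ + √(L² − h²) = -11.737771 + 262.988069 = 251.250298
dx/dθ = −r sin θ − h·r cos θ/√(L² − h²) (θ in radians; h = -2.505060) = -2.606747

x = 251.2503, dx/dθ = -2.6067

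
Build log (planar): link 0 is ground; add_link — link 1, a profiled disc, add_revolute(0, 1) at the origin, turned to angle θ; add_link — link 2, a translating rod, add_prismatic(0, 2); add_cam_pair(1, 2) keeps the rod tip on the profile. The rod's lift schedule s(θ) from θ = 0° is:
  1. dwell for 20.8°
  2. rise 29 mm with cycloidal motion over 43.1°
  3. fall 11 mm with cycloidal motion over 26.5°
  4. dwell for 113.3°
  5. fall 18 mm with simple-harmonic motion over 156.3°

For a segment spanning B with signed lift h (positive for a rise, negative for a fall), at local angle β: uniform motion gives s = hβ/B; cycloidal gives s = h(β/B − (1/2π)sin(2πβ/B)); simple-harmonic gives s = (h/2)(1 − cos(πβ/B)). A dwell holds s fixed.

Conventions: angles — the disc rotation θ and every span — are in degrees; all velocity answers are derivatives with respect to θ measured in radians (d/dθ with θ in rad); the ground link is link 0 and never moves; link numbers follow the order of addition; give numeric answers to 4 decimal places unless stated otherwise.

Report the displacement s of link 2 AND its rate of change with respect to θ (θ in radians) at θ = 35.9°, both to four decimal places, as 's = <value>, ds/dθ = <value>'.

seg 1 [0°–20.8°] dwell: s stays 0.0000
seg 2 [20.8°–63.9°] cycloidal, h=29: θ=35.9° here. β=15.1, B=43.1. 29·(0.3503 − sin(2π·0.3503)/(2π)) = 6.4320 → s = 6.4320
velocity in seg [20.8°–63.9°] (cycloidal), θ in radians: β = 15.1° = 0.2635 rad, B = 43.1° = 0.7522 rad; ds/dθ = (h/B)(1 − cos(2πβ/B)) = (29/0.7522)(1 − cos(2π·0.3503)) = 61.279944 mm/rad

s = 6.4320, ds/dθ = 61.2799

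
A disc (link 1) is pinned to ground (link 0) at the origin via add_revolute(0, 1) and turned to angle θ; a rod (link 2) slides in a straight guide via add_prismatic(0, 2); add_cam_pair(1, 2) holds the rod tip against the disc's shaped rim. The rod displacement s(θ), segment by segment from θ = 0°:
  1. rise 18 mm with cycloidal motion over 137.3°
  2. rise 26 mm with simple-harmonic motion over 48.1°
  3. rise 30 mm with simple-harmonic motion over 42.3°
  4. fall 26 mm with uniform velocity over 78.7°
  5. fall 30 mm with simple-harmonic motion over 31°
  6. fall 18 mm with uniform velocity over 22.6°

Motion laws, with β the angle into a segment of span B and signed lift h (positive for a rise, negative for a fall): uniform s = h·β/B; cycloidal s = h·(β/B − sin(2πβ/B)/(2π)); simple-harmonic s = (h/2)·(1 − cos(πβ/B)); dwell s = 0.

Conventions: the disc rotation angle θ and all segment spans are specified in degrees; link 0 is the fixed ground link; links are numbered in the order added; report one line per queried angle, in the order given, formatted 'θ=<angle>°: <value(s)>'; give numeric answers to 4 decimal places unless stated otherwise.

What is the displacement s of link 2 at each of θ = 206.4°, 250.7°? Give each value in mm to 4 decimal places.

segment 1 (0° to 137.3°, cycloidal, h = 18) is passed completely: s = 0.0000 + (18) = 18.0000
segment 2 (137.3° to 185.4°, simple-harmonic, h = 26) is passed completely: s = 18.0000 + (26) = 44.0000
θ = 206.4° falls in segment 3 (185.4° to 227.7°, simple-harmonic, h = 30): β = 206.4 − 185.4 = 21°, B = 42.3°; Δs = 30/2·(1 − cos(π·0.4965)) = 14.8329; s = 44.0000 + 14.8329 = 58.8329
segment 3 (185.4° to 227.7°, simple-harmonic, h = 30) is passed completely: s = 44.0000 + (30) = 74.0000
θ = 250.7° falls in segment 4 (227.7° to 306.4°, uniform, h = -26): β = 250.7 − 227.7 = 23°, B = 78.7°; Δs = -26·23/78.7 = -7.5985; s = 74.0000 − 7.5985 = 66.4015

θ=206.4°: 58.8329
θ=250.7°: 66.4015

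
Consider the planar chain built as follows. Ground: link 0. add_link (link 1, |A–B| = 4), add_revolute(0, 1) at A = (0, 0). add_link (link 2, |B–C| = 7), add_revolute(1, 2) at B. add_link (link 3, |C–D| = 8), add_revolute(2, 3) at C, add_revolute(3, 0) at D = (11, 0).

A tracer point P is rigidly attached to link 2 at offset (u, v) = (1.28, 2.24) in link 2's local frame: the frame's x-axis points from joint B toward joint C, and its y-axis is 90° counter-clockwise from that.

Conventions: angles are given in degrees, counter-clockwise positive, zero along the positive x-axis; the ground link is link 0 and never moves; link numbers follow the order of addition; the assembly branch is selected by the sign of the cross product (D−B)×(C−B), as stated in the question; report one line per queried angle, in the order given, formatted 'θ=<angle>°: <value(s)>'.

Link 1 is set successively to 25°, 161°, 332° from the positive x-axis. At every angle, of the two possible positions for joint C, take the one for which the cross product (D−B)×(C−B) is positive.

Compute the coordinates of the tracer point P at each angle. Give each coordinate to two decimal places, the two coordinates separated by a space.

A=(0,0), D=(11.00,0)
θ=25°: B = A + 4.00·(cos25°, sin25°) = (3.6252, 1.6905)
θ=25°: |BD| = 7.5660
θ=25°: circle(B,7.00) ∩ circle(D,8.00): a=2.7917, h=6.4192
θ=25°:   candidates: C₊=(7.7806,7.3236) cross=48.568; C₋=(4.9122,-5.1902) cross=-48.568
θ=25°:   branch + wants cross > 0 → take C=(7.7806,7.3236) (cross=48.568)
θ=25°: ex = (C−B)/|BC| = (0.5936,0.8047); ey = (-0.8047,0.5936)
θ=25°: P = B + 1.28·ex + 2.24·ey = (2.5825,4.0503)
θ=161°: B = A + 4.00·(cos161°, sin161°) = (-3.7821, 1.3023)
θ=161°: |BD| = 14.8393
θ=161°: circle(B,7.00) ∩ circle(D,8.00): a=6.9142, h=1.0923
θ=161°:   candidates: C₊=(3.2014,1.7836) cross=16.209; C₋=(3.0096,-0.3926) cross=-16.209
θ=161°:   branch + wants cross > 0 → take C=(3.2014,1.7836) (cross=16.209)
θ=161°: ex = (C−B)/|BC| = (0.9976,0.0688); ey = (-0.0688,0.9976)
θ=161°: P = B + 1.28·ex + 2.24·ey = (-2.6591,3.6250)
θ=332°: B = A + 4.00·(cos332°, sin332°) = (3.5318, -1.8779)
θ=332°: |BD| = 7.7007
θ=332°: circle(B,7.00) ∩ circle(D,8.00): a=2.8764, h=6.3817
θ=332°:   candidates: C₊=(4.7651,5.0126) cross=49.144; C₋=(7.8776,-7.3655) cross=-49.144
θ=332°:   branch + wants cross > 0 → take C=(4.7651,5.0126) (cross=49.144)
θ=332°: ex = (C−B)/|BC| = (0.1762,0.9844); ey = (-0.9844,0.1762)
θ=332°: P = B + 1.28·ex + 2.24·ey = (1.5524,-0.2232)

θ=25°: 2.58 4.05
θ=161°: -2.66 3.62
θ=332°: 1.55 -0.22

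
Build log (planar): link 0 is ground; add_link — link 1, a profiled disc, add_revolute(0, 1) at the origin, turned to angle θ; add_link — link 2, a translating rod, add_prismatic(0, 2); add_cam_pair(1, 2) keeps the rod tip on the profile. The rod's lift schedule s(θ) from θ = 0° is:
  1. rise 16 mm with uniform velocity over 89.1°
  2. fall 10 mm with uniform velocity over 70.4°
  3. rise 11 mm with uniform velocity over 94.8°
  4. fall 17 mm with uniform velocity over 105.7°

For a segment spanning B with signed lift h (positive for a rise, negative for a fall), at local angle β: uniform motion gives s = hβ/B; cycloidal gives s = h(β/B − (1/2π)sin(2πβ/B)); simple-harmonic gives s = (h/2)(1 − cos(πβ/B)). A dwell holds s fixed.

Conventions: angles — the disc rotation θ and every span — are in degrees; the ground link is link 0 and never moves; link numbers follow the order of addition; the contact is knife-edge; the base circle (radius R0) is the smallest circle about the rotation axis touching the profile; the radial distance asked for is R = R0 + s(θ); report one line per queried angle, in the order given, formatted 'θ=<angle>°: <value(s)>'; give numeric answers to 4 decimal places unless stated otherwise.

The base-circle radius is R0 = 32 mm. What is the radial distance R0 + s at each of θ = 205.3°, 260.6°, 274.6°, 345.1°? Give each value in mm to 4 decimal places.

seg 1 [0°–89.1°] uniform, h=16: full span → s += 16 → s = 16.0000
seg 2 [89.1°–159.5°] uniform, h=-10: full span → s += -10 → s = 6.0000
seg 3 [159.5°–254.3°] uniform, h=11: θ=205.3° here. β=45.8, B=94.8. 11·45.8/94.8 = 5.3143 → s = 11.3143
seg 3 [159.5°–254.3°] uniform, h=11: full span → s += 11 → s = 17.0000
seg 4 [254.3°–360°] uniform, h=-17: θ=260.6° here. β=6.3, B=105.7. -17·6.3/105.7 = -1.0132 → s = 15.9868
seg 4 [254.3°–360°] uniform, h=-17: θ=274.6° here. β=20.3, B=105.7. -17·20.3/105.7 = -3.2649 → s = 13.7351
seg 4 [254.3°–360°] uniform, h=-17: θ=345.1° here. β=90.8, B=105.7. -17·90.8/105.7 = -14.6036 → s = 2.3964
θ=205.3°: R = R0 + s = 32 + 11.3143 = 43.3143
θ=260.6°: R = R0 + s = 32 + 15.9868 = 47.9868
θ=274.6°: R = R0 + s = 32 + 13.7351 = 45.7351
θ=345.1°: R = R0 + s = 32 + 2.3964 = 34.3964

θ=205.3°: 43.3143
θ=260.6°: 47.9868
θ=274.6°: 45.7351
θ=345.1°: 34.3964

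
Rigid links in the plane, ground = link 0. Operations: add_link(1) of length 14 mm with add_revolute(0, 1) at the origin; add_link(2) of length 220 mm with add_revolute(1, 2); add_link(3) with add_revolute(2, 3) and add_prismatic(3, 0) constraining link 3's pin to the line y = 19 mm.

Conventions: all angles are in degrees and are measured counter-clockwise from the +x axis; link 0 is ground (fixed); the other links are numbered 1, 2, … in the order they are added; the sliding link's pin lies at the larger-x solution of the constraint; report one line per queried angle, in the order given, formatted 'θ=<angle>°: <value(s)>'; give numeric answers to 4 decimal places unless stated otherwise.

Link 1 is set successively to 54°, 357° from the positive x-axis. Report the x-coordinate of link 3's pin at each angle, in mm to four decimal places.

geometry: r = 14 mm, L = 220 mm, e = 19 mm
θ=54°: crank pin P = (r cos θ, r sin θ) = (8.228994, 11.326238)
θ=54°: h = r sin θ − e = 11.326238 − 19 = -7.673762
θ=54°: x = r cos θ + √(L² − h²) = 8.228994 + 219.866126 = 228.095120
θ=357°: crank pin P = (r cos θ, r sin θ) = (13.980813, -0.732703)
θ=357°: h = r sin θ − e = -0.732703 − 19 = -19.732703
θ=357°: x = r cos θ + √(L² − h²) = 13.980813 + 219.113259 = 233.094073

θ=54°: 228.0951
θ=357°: 233.0941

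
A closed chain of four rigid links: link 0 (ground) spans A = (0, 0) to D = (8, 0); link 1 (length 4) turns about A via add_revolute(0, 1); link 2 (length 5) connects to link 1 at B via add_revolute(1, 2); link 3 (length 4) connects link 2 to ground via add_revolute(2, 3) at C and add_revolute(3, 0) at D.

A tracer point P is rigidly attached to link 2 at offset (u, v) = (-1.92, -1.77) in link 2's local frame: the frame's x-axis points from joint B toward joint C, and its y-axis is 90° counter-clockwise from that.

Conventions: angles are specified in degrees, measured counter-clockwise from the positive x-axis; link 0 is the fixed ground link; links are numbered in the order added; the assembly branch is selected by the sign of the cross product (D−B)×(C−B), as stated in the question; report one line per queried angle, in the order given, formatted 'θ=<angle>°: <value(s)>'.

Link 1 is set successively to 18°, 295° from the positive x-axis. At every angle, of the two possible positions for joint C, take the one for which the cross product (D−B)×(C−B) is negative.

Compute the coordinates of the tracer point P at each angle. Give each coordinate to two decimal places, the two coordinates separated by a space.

A=(0,0), D=(8.00,0)
θ=18°: B = A + 4.00·(cos18°, sin18°) = (3.8042, 1.2361)
θ=18°: |BD| = 4.3741
θ=18°: circle(B,5.00) ∩ circle(D,4.00): a=3.2158, h=3.8286
θ=18°:   candidates: C₊=(7.9709,3.9999) cross=16.747; C₋=(5.8070,-3.3453) cross=-16.747
θ=18°:   branch - wants cross < 0 → take C=(5.8070,-3.3453) (cross=-16.747)
θ=18°: ex = (C−B)/|BC| = (0.4006,-0.9163); ey = (0.9163,0.4006)
θ=18°: P = B + -1.92·ex + -1.77·ey = (1.4134,2.2863)
θ=295°: B = A + 4.00·(cos295°, sin295°) = (1.6905, -3.6252)
θ=295°: |BD| = 7.2768
θ=295°: circle(B,5.00) ∩ circle(D,4.00): a=4.2568, h=2.6229
θ=295°:   candidates: C₊=(4.0747,0.7697) cross=19.086; C₋=(6.6881,-3.7788) cross=-19.086
θ=295°:   branch - wants cross < 0 → take C=(6.6881,-3.7788) (cross=-19.086)
θ=295°: ex = (C−B)/|BC| = (0.9995,-0.0307); ey = (0.0307,0.9995)
θ=295°: P = B + -1.92·ex + -1.77·ey = (-0.2830,-5.3354)

θ=18°: 1.41 2.29
θ=295°: -0.28 -5.34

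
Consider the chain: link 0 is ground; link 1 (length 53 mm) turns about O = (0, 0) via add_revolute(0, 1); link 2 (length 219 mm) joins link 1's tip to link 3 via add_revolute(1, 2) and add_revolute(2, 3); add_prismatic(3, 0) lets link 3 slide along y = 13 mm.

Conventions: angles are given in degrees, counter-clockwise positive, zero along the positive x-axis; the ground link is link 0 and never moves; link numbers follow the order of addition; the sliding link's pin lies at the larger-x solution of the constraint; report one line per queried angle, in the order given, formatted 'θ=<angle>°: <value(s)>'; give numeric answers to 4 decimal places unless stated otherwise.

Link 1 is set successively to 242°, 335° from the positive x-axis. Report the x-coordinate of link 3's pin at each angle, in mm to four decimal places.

geometry: r = 53 mm, L = 219 mm, e = 13 mm
θ=242°: crank pin P = (r cos θ, r sin θ) = (-24.881993, -46.796222)
θ=242°: h = r sin θ − e = -46.796222 − 13 = -59.796222
θ=242°: x = r cos θ + √(L² − h²) = -24.881993 + 210.678456 = 185.796463
θ=335°: crank pin P = (r cos θ, r sin θ) = (48.034313, -22.398768)
θ=335°: h = r sin θ − e = -22.398768 − 13 = -35.398768
θ=335°: x = r cos θ + √(L² − h²) = 48.034313 + 216.120169 = 264.154481

θ=242°: 185.7965
θ=335°: 264.1545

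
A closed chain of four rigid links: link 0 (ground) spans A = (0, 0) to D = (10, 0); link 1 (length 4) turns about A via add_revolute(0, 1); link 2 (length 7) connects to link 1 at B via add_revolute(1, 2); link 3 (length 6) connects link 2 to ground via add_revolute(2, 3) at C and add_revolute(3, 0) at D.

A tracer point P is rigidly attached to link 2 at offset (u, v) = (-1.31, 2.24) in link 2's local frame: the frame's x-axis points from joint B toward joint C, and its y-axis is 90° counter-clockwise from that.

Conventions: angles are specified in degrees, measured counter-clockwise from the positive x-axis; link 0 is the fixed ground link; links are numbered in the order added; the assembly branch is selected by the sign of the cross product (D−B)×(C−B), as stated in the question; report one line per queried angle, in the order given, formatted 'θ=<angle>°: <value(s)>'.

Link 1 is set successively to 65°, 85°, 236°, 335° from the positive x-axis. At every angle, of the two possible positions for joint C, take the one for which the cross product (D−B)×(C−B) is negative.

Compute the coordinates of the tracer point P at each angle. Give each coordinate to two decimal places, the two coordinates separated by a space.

A=(0,0), D=(10.00,0)
θ=65°: B = A + 4.00·(cos65°, sin65°) = (1.6905, 3.6252)
θ=65°: |BD| = 9.0659
θ=65°: circle(B,7.00) ∩ circle(D,6.00): a=5.2499, h=4.6302
θ=65°:   candidates: C₊=(8.3539,5.7698) cross=41.977; C₋=(4.6509,-2.7179) cross=-41.977
θ=65°:   branch - wants cross < 0 → take C=(4.6509,-2.7179) (cross=-41.977)
θ=65°: ex = (C−B)/|BC| = (0.4229,-0.9062); ey = (0.9062,0.4229)
θ=65°: P = B + -1.31·ex + 2.24·ey = (3.1663,5.7596)
θ=85°: B = A + 4.00·(cos85°, sin85°) = (0.3486, 3.9848)
θ=85°: |BD| = 10.4416
θ=85°: circle(B,7.00) ∩ circle(D,6.00): a=5.8433, h=3.8543
θ=85°:   candidates: C₊=(7.2206,5.3174) cross=40.245; C₋=(4.2788,-1.8078) cross=-40.245
θ=85°:   branch - wants cross < 0 → take C=(4.2788,-1.8078) (cross=-40.245)
θ=85°: ex = (C−B)/|BC| = (0.5615,-0.8275); ey = (0.8275,0.5615)
θ=85°: P = B + -1.31·ex + 2.24·ey = (1.4667,6.3265)
θ=236°: B = A + 4.00·(cos236°, sin236°) = (-2.2368, -3.3162)
θ=236°: |BD| = 12.6781
θ=236°: circle(B,7.00) ∩ circle(D,6.00): a=6.8518, h=1.4329
θ=236°:   candidates: C₊=(4.0017,-0.1409) cross=18.167; C₋=(4.7513,-2.9070) cross=-18.167
θ=236°:   branch - wants cross < 0 → take C=(4.7513,-2.9070) (cross=-18.167)
θ=236°: ex = (C−B)/|BC| = (0.9983,0.0584); ey = (-0.0584,0.9983)
θ=236°: P = B + -1.31·ex + 2.24·ey = (-3.6755,-1.1565)
θ=335°: B = A + 4.00·(cos335°, sin335°) = (3.6252, -1.6905)
θ=335°: |BD| = 6.5951
θ=335°: circle(B,7.00) ∩ circle(D,6.00): a=4.2831, h=5.5367
θ=335°:   candidates: C₊=(6.3461,4.7591) cross=36.515; C₋=(9.1844,-5.9443) cross=-36.515
θ=335°:   branch - wants cross < 0 → take C=(9.1844,-5.9443) (cross=-36.515)
θ=335°: ex = (C−B)/|BC| = (0.7942,-0.6077); ey = (0.6077,0.7942)
θ=335°: P = B + -1.31·ex + 2.24·ey = (3.9461,0.8846)

θ=65°: 3.17 5.76
θ=85°: 1.47 6.33
θ=236°: -3.68 -1.16
θ=335°: 3.95 0.88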